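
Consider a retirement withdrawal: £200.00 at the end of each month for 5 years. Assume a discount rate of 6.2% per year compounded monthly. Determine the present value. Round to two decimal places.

£10,295.51

This is an ordinary annuity: 60 payments of £200.00 at the end of each month.
Periodic rate r = 0.062/12 per month; n is counted in months.
PV = PMT × [(1 − (1+r)^−n)/r] = 200 × [1 − (1+r)^−60] / r = £10,295.51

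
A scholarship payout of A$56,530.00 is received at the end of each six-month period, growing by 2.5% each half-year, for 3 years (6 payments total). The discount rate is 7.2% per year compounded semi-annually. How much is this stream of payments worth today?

Periodic rate r = 0.072/2 per half-year; n is counted in half-years.
Growing ordinary annuity: PV = PMT₁ × [1 − ((1+g)/(1+r))^n] / (r − g) = 56,530 × [1 − ((1+0.025)/(1+r))^6] / (r − 0.025) = A$318,825.40.

A$318,825.40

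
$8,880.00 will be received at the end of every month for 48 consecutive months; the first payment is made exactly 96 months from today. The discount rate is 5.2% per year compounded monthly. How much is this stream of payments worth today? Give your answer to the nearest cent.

$254,698.74

Ordinary annuity of 48 payments, first payment at period 96.
Periodic rate r = 0.052/12 per month; n is counted in months.
The ordinary-annuity PV formula values the stream one period before the first payment (period 95); discount that back 95 periods:
PV₀ = 8,880 × [1 − (1+r)^−48] / r × (1+r)^−95 = $254,698.74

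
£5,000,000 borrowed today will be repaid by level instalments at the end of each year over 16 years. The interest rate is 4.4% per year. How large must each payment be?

£441,857.64

Level ordinary annuity; solve PV = PMT × [(1 − (1+r)^−n)/r] for PMT.
Periodic rate r = 0.044 per year.
With n = 16: PMT = 5,000,000 / ([(1 − (1+r)^−n)/r]) = £441,857.64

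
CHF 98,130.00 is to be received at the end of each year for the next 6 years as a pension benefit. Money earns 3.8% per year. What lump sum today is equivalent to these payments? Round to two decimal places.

CHF 517,777.18

This is an ordinary annuity: 6 payments of CHF 98,130.00 at the end of each year.
Periodic rate r = 0.038 per year.
PV = PMT × [(1 − (1+r)^−n)/r] = 98,130 × [1 − (1+r)^−6] / r = CHF 517,777.18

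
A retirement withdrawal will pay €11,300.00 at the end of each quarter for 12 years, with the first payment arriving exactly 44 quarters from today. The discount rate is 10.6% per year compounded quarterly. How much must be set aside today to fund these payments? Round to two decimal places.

€99,022.38

Ordinary annuity of 48 payments, first payment at period 44.
Periodic rate r = 0.106/4 per quarter; n is counted in quarters.
The ordinary-annuity PV formula values the stream one period before the first payment (period 43); discount that back 43 periods:
PV₀ = 11,300 × [1 − (1+r)^−48] / r × (1+r)^−43 = €99,022.38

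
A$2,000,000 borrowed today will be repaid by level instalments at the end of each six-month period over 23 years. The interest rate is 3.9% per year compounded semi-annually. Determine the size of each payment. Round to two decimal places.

A$66,250.72

Level ordinary annuity; solve PV = PMT × [(1 − (1+r)^−n)/r] for PMT.
Periodic rate r = 0.039/2 per half-year; n is counted in half-years.
With n = 46: PMT = 2,000,000 / ([(1 − (1+r)^−n)/r]) = A$66,250.72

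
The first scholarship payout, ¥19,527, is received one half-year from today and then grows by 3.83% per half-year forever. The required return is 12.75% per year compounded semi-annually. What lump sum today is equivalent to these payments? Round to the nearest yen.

Periodic rate r = 0.1275/2 per half-year.
Growing perpetuity (Gordon): PV = PMT₁ / (r − g) = 19,527 / (r − 0.0383) = ¥767,269.

¥767,269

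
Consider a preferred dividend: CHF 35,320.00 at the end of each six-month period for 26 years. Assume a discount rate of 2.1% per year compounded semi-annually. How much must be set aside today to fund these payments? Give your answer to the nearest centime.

This is an ordinary annuity: 52 payments of CHF 35,320.00 at the end of each six-month period.
Periodic rate r = 0.021/2 per half-year; n is counted in half-years.
PV = PMT × [(1 − (1+r)^−n)/r] = 35,320 × [1 − (1+r)^−52] / r = CHF 1,409,727.15

CHF 1,409,727.15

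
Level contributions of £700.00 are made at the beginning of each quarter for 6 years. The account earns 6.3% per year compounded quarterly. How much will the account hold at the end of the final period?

This is an annuity due: 24 deposits of £700.00 at the beginning of each quarter.
Periodic rate r = 0.063/4 per quarter; n is counted in quarters.
FV = PMT × [((1+r)^n − 1)/r] × (1+r) = 700 × [(1+r)^24 − 1] / r × (1+r) = £20,543.89

£20,543.89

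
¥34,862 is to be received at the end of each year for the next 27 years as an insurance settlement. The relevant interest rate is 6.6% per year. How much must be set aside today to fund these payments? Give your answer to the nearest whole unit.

This is an ordinary annuity: 27 payments of ¥34,862 at the end of each year.
Periodic rate r = 0.066 per year.
PV = PMT × [(1 − (1+r)^−n)/r] = 34,862 × [1 − (1+r)^−27] / r = ¥434,161

¥434,161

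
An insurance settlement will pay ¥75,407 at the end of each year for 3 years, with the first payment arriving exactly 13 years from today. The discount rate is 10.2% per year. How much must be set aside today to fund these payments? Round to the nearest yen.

¥58,258

Ordinary annuity of 3 payments, first payment at period 13.
Periodic rate r = 0.102 per year.
The ordinary-annuity PV formula values the stream one period before the first payment (period 12); discount that back 12 periods:
PV₀ = 75,407 × [1 − (1+r)^−3] / r × (1+r)^−12 = ¥58,258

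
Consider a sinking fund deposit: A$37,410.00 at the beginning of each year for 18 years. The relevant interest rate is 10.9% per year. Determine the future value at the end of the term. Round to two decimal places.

A$2,069,912.17

This is an annuity due: 18 deposits of A$37,410.00 at the beginning of each year.
Periodic rate r = 0.109 per year.
FV = PMT × [((1+r)^n − 1)/r] × (1+r) = 37,410 × [(1+r)^18 − 1] / r × (1+r) = A$2,069,912.17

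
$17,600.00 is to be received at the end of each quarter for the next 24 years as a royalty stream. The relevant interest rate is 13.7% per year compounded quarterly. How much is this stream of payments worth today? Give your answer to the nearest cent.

$493,601.06

This is an ordinary annuity: 96 payments of $17,600.00 at the end of each quarter.
Periodic rate r = 0.137/4 per quarter; n is counted in quarters.
PV = PMT × [(1 − (1+r)^−n)/r] = 17,600 × [1 − (1+r)^−96] / r = $493,601.06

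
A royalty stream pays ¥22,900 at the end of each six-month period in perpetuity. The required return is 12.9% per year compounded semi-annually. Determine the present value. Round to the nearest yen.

Periodic rate r = 0.129/2 per half-year.
Level perpetuity: PV = PMT / r = 22,900 / (0.129/2) = ¥355,039.

¥355,039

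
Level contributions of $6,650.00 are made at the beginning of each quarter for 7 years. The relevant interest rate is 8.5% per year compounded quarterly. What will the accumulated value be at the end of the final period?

$256,236.76

This is an annuity due: 28 deposits of $6,650.00 at the beginning of each quarter.
Periodic rate r = 0.085/4 per quarter; n is counted in quarters.
FV = PMT × [((1+r)^n − 1)/r] × (1+r) = 6,650 × [(1+r)^28 − 1] / r × (1+r) = $256,236.76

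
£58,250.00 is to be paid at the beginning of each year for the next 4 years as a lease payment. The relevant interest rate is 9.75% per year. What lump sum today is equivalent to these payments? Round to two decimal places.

This is an annuity due: 4 payments of £58,250.00 at the beginning of each year.
Periodic rate r = 0.0975 per year.
PV = PMT × [(1 − (1+r)^−n)/r] × (1+r) = 58,250 × [1 − (1+r)^−4] / r × (1+r) = £203,749.08

£203,749.08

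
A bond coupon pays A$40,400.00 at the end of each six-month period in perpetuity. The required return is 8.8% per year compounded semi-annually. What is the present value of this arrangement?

Periodic rate r = 0.088/2 per half-year.
Level perpetuity: PV = PMT / r = 40,400 / (0.088/2) = A$918,181.82.

A$918,181.82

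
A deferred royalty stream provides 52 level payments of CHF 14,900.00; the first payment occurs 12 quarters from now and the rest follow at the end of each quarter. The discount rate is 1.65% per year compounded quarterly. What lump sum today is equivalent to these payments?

CHF 665,237.01

Ordinary annuity of 52 payments, first payment at period 12.
Periodic rate r = 0.0165/4 per quarter; n is counted in quarters.
The ordinary-annuity PV formula values the stream one period before the first payment (period 11); discount that back 11 periods:
PV₀ = 14,900 × [1 − (1+r)^−52] / r × (1+r)^−11 = CHF 665,237.01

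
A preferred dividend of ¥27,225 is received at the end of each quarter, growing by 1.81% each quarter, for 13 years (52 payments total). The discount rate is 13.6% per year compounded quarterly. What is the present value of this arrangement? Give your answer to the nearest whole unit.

¥947,363

Periodic rate r = 0.136/4 per quarter; n is counted in quarters.
Growing ordinary annuity: PV = PMT₁ × [1 − ((1+g)/(1+r))^n] / (r − g) = 27,225 × [1 − ((1+0.0181)/(1+r))^52] / (r − 0.0181) = ¥947,363.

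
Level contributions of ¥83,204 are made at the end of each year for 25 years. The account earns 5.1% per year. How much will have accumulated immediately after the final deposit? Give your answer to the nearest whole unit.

¥4,026,275

This is an ordinary annuity: 25 deposits of ¥83,204 at the end of each year.
Periodic rate r = 0.051 per year.
FV = PMT × [((1+r)^n − 1)/r] = 83,204 × [(1+r)^25 − 1] / r = ¥4,026,275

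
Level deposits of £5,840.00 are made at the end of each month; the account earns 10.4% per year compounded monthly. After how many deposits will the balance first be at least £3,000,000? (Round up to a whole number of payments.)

Periodic rate r = 0.104/12 per month; n is counted in months.
Ordinary annuity FV: 3,000,000 = 5,840 × [((1+r)^n − 1)/r].
(1+r)^n = 1 + 3,000,000 × r / 5,840, so n = ln(1 + 3,000,000·r/5,840) / ln(1+r) = 196.54.
Round up to a whole number of payments: n = 197.

197 payments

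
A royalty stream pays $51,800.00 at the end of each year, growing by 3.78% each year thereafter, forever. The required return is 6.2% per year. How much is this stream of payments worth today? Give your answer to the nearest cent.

Periodic rate r = 0.062 per year.
Growing perpetuity (Gordon): PV = PMT₁ / (r − g) = 51,800 / (r − 0.0378) = $2,140,495.87.

$2,140,495.87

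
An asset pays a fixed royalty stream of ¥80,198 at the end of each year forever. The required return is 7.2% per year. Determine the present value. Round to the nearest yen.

¥1,113,861

Periodic rate r = 0.072 per year.
Level perpetuity: PV = PMT / r = 80,198 / (0.072) = ¥1,113,861.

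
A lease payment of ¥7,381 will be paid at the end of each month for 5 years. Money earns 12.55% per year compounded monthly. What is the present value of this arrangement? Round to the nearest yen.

¥327,704

This is an ordinary annuity: 60 payments of ¥7,381 at the end of each month.
Periodic rate r = 0.1255/12 per month; n is counted in months.
PV = PMT × [(1 − (1+r)^−n)/r] = 7,381 × [1 − (1+r)^−60] / r = ¥327,704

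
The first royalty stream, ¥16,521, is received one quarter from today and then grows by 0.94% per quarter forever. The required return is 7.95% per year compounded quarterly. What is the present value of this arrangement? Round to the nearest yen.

Periodic rate r = 0.0795/4 per quarter.
Growing perpetuity (Gordon): PV = PMT₁ / (r − g) = 16,521 / (r − 0.0094) = ¥1,577,184.

¥1,577,184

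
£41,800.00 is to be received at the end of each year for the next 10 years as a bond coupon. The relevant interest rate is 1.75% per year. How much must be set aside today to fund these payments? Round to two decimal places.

This is an ordinary annuity: 10 payments of £41,800.00 at the end of each year.
Periodic rate r = 0.0175 per year.
PV = PMT × [(1 − (1+r)^−n)/r] = 41,800 × [1 − (1+r)^−10] / r = £380,431.12

£380,431.12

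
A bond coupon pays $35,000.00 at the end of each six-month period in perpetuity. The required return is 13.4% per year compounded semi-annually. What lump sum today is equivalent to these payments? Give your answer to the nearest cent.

$522,388.06

Periodic rate r = 0.134/2 per half-year.
Level perpetuity: PV = PMT / r = 35,000 / (0.134/2) = $522,388.06.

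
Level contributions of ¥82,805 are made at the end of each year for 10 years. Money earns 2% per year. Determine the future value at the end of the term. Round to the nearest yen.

¥906,692

This is an ordinary annuity: 10 deposits of ¥82,805 at the end of each year.
Periodic rate r = 0.02 per year.
FV = PMT × [((1+r)^n − 1)/r] = 82,805 × [(1+r)^10 − 1] / r = ¥906,692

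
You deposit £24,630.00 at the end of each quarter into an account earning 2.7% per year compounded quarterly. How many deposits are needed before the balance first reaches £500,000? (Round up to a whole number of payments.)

20 payments

Periodic rate r = 0.027/4 per quarter; n is counted in quarters.
Ordinary annuity FV: 500,000 = 24,630 × [((1+r)^n − 1)/r].
(1+r)^n = 1 + 500,000 × r / 24,630, so n = ln(1 + 500,000·r/24,630) / ln(1+r) = 19.09.
Round up to a whole number of payments: n = 20.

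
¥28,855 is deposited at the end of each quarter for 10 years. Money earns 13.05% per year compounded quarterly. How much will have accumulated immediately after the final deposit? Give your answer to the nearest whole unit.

This is an ordinary annuity: 40 deposits of ¥28,855 at the end of each quarter.
Periodic rate r = 0.1305/4 per quarter; n is counted in quarters.
FV = PMT × [((1+r)^n − 1)/r] = 28,855 × [(1+r)^40 − 1] / r = ¥2,309,857

¥2,309,857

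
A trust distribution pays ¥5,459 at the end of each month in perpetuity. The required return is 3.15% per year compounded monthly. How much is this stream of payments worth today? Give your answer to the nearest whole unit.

¥2,079,619

Periodic rate r = 0.0315/12 per month.
Level perpetuity: PV = PMT / r = 5,459 / (0.0315/12) = ¥2,079,619.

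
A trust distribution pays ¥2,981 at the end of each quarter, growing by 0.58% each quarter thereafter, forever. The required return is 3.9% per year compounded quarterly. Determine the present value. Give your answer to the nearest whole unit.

Periodic rate r = 0.039/4 per quarter.
Growing perpetuity (Gordon): PV = PMT₁ / (r − g) = 2,981 / (r − 0.0058) = ¥754,684.

¥754,684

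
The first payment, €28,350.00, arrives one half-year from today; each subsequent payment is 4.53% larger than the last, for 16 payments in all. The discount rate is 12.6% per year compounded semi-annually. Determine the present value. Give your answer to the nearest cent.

€377,352.85

Periodic rate r = 0.126/2 per half-year; n is counted in half-years.
Growing ordinary annuity: PV = PMT₁ × [1 − ((1+g)/(1+r))^n] / (r − g) = 28,350 × [1 − ((1+0.0453)/(1+r))^16] / (r − 0.0453) = €377,352.85.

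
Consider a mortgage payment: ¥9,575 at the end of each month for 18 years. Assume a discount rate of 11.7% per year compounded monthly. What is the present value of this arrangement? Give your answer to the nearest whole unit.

¥861,287

This is an ordinary annuity: 216 payments of ¥9,575 at the end of each month.
Periodic rate r = 0.117/12 per month; n is counted in months.
PV = PMT × [(1 − (1+r)^−n)/r] = 9,575 × [1 − (1+r)^−216] / r = ¥861,287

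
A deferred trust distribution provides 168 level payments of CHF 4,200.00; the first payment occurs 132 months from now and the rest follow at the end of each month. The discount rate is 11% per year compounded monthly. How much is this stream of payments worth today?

CHF 108,711.41

Ordinary annuity of 168 payments, first payment at period 132.
Periodic rate r = 0.11/12 per month; n is counted in months.
The ordinary-annuity PV formula values the stream one period before the first payment (period 131); discount that back 131 periods:
PV₀ = 4,200 × [1 − (1+r)^−168] / r × (1+r)^−131 = CHF 108,711.41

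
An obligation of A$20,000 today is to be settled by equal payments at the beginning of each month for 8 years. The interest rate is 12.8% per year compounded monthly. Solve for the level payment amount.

A$330.39

Level annuity due; solve PV = PMT × [(1 − (1+r)^−n)/r] × (1+r) for PMT.
Periodic rate r = 0.128/12 per month; n is counted in months.
With n = 96: PMT = 20,000 / ([(1 − (1+r)^−n)/r] × (1+r)) = A$330.39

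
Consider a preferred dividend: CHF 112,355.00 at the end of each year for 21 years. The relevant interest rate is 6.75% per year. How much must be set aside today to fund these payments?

This is an ordinary annuity: 21 payments of CHF 112,355.00 at the end of each year.
Periodic rate r = 0.0675 per year.
PV = PMT × [(1 − (1+r)^−n)/r] = 112,355 × [1 − (1+r)^−21] / r = CHF 1,242,274.92

CHF 1,242,274.92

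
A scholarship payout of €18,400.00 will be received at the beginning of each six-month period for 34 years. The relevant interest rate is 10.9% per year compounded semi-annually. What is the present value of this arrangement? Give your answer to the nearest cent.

€346,369.72

This is an annuity due: 68 payments of €18,400.00 at the beginning of each six-month period.
Periodic rate r = 0.109/2 per half-year; n is counted in half-years.
PV = PMT × [(1 − (1+r)^−n)/r] × (1+r) = 18,400 × [1 − (1+r)^−68] / r × (1+r) = €346,369.72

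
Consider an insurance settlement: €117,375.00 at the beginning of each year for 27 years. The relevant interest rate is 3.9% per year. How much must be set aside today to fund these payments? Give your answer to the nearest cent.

This is an annuity due: 27 payments of €117,375.00 at the beginning of each year.
Periodic rate r = 0.039 per year.
PV = PMT × [(1 − (1+r)^−n)/r] × (1+r) = 117,375 × [1 − (1+r)^−27] / r × (1+r) = €2,013,960.66

€2,013,960.66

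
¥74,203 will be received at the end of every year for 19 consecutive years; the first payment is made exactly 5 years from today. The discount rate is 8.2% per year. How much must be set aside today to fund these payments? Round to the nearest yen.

Ordinary annuity of 19 payments, first payment at period 5.
Periodic rate r = 0.082 per year.
The ordinary-annuity PV formula values the stream one period before the first payment (period 4); discount that back 4 periods:
PV₀ = 74,203 × [1 − (1+r)^−19] / r × (1+r)^−4 = ¥512,535

¥512,535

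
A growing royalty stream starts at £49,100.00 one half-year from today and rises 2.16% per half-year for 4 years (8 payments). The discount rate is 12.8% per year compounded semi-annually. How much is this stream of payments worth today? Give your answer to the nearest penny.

Periodic rate r = 0.128/2 per half-year; n is counted in half-years.
Growing ordinary annuity: PV = PMT₁ × [1 − ((1+g)/(1+r))^n] / (r − g) = 49,100 × [1 − ((1+0.0216)/(1+r))^8] / (r − 0.0216) = £321,588.70.

£321,588.70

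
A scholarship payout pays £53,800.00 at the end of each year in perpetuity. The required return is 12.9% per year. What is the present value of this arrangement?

Periodic rate r = 0.129 per year.
Level perpetuity: PV = PMT / r = 53,800 / (0.129) = £417,054.26.

£417,054.26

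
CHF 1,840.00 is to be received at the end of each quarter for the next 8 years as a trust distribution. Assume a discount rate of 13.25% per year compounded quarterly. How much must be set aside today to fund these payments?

This is an ordinary annuity: 32 payments of CHF 1,840.00 at the end of each quarter.
Periodic rate r = 0.1325/4 per quarter; n is counted in quarters.
PV = PMT × [(1 − (1+r)^−n)/r] = 1,840 × [1 − (1+r)^−32] / r = CHF 35,969.09

CHF 35,969.09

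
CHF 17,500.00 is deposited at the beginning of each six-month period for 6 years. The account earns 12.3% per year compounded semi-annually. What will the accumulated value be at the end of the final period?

CHF 316,138.49

This is an annuity due: 12 deposits of CHF 17,500.00 at the beginning of each six-month period.
Periodic rate r = 0.123/2 per half-year; n is counted in half-years.
FV = PMT × [((1+r)^n − 1)/r] × (1+r) = 17,500 × [(1+r)^12 − 1] / r × (1+r) = CHF 316,138.49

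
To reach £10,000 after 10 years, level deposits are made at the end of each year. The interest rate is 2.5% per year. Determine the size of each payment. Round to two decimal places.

£892.59

Level ordinary annuity; solve FV = PMT × [((1+r)^n − 1)/r] for PMT.
Periodic rate r = 0.025 per year.
With n = 10: PMT = 10,000 / ([((1+r)^n − 1)/r]) = £892.59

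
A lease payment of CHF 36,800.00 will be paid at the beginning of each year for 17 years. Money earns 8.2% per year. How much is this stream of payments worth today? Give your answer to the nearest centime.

CHF 358,406.65

This is an annuity due: 17 payments of CHF 36,800.00 at the beginning of each year.
Periodic rate r = 0.082 per year.
PV = PMT × [(1 − (1+r)^−n)/r] × (1+r) = 36,800 × [1 − (1+r)^−17] / r × (1+r) = CHF 358,406.65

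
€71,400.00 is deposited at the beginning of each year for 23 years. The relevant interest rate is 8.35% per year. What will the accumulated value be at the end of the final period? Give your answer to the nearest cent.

€4,933,619.42

This is an annuity due: 23 deposits of €71,400.00 at the beginning of each year.
Periodic rate r = 0.0835 per year.
FV = PMT × [((1+r)^n − 1)/r] × (1+r) = 71,400 × [(1+r)^23 − 1] / r × (1+r) = €4,933,619.42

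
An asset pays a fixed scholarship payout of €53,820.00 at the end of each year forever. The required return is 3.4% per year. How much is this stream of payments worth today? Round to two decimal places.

€1,582,941.18

Periodic rate r = 0.034 per year.
Level perpetuity: PV = PMT / r = 53,820 / (0.034) = €1,582,941.18.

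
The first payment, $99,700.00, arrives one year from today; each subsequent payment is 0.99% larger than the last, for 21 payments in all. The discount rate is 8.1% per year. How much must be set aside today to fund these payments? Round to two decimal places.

$1,066,256.14

Periodic rate r = 0.081 per year.
Growing ordinary annuity: PV = PMT₁ × [1 − ((1+g)/(1+r))^n] / (r − g) = 99,700 × [1 − ((1+0.0099)/(1+r))^21] / (r − 0.0099) = $1,066,256.14.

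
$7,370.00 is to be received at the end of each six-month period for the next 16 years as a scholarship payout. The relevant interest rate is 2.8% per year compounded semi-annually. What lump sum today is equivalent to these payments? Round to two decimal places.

$189,044.25

This is an ordinary annuity: 32 payments of $7,370.00 at the end of each six-month period.
Periodic rate r = 0.028/2 per half-year; n is counted in half-years.
PV = PMT × [(1 − (1+r)^−n)/r] = 7,370 × [1 − (1+r)^−32] / r = $189,044.25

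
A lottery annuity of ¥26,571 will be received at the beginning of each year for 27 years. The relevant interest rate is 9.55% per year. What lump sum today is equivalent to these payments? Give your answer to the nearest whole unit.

This is an annuity due: 27 payments of ¥26,571 at the beginning of each year.
Periodic rate r = 0.0955 per year.
PV = PMT × [(1 − (1+r)^−n)/r] × (1+r) = 26,571 × [1 − (1+r)^−27] / r × (1+r) = ¥278,831

¥278,831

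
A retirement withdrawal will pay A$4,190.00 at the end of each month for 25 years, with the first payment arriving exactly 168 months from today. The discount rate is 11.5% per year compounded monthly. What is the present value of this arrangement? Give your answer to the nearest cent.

Ordinary annuity of 300 payments, first payment at period 168.
Periodic rate r = 0.115/12 per month; n is counted in months.
The ordinary-annuity PV formula values the stream one period before the first payment (period 167); discount that back 167 periods:
PV₀ = 4,190 × [1 − (1+r)^−300] / r × (1+r)^−167 = A$83,825.68

A$83,825.68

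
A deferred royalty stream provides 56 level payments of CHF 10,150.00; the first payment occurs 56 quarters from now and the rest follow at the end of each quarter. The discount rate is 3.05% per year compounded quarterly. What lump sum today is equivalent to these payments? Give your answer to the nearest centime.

Ordinary annuity of 56 payments, first payment at period 56.
Periodic rate r = 0.0305/4 per quarter; n is counted in quarters.
The ordinary-annuity PV formula values the stream one period before the first payment (period 55); discount that back 55 periods:
PV₀ = 10,150 × [1 − (1+r)^−56] / r × (1+r)^−55 = CHF 303,711.66

CHF 303,711.66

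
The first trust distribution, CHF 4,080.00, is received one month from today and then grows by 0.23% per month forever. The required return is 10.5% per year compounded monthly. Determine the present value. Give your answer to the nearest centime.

CHF 632,558.14

Periodic rate r = 0.105/12 per month.
Growing perpetuity (Gordon): PV = PMT₁ / (r − g) = 4,080 / (r − 0.0023) = CHF 632,558.14.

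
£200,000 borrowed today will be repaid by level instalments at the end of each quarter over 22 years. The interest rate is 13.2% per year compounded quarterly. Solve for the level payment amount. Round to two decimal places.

£7,002.16

Level ordinary annuity; solve PV = PMT × [(1 − (1+r)^−n)/r] for PMT.
Periodic rate r = 0.132/4 per quarter; n is counted in quarters.
With n = 88: PMT = 200,000 / ([(1 − (1+r)^−n)/r]) = £7,002.16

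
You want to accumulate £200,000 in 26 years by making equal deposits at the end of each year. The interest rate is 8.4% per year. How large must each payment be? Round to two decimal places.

£2,352.10

Level ordinary annuity; solve FV = PMT × [((1+r)^n − 1)/r] for PMT.
Periodic rate r = 0.084 per year.
With n = 26: PMT = 200,000 / ([((1+r)^n − 1)/r]) = £2,352.10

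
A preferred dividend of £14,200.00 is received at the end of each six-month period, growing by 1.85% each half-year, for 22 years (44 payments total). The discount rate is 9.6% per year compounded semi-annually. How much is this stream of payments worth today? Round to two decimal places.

£344,313.41

Periodic rate r = 0.096/2 per half-year; n is counted in half-years.
Growing ordinary annuity: PV = PMT₁ × [1 − ((1+g)/(1+r))^n] / (r − g) = 14,200 × [1 − ((1+0.0185)/(1+r))^44] / (r − 0.0185) = £344,313.41.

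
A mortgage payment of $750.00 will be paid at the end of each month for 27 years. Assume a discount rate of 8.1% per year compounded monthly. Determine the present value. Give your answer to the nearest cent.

$98,546.57

This is an ordinary annuity: 324 payments of $750.00 at the end of each month.
Periodic rate r = 0.081/12 per month; n is counted in months.
PV = PMT × [(1 − (1+r)^−n)/r] = 750 × [1 − (1+r)^−324] / r = $98,546.57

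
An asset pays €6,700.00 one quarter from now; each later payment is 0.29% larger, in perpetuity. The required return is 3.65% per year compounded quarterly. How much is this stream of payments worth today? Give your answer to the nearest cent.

€1,076,305.22

Periodic rate r = 0.0365/4 per quarter.
Growing perpetuity (Gordon): PV = PMT₁ / (r − g) = 6,700 / (r − 0.0029) = €1,076,305.22.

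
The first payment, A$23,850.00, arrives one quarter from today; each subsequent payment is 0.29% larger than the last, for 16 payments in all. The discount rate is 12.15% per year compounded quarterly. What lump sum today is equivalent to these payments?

Periodic rate r = 0.1215/4 per quarter; n is counted in quarters.
Growing ordinary annuity: PV = PMT₁ × [1 − ((1+g)/(1+r))^n] / (r − g) = 23,850 × [1 − ((1+0.0029)/(1+r))^16] / (r − 0.0029) = A$304,751.46.

A$304,751.46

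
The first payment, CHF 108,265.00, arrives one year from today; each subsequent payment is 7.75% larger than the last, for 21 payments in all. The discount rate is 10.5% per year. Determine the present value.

CHF 1,617,857.54

Periodic rate r = 0.105 per year.
Growing ordinary annuity: PV = PMT₁ × [1 − ((1+g)/(1+r))^n] / (r − g) = 108,265 × [1 − ((1+0.0775)/(1+r))^21] / (r − 0.0775) = CHF 1,617,857.54.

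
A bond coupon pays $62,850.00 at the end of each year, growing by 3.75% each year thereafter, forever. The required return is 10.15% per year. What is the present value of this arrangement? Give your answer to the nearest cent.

$982,031.25

Periodic rate r = 0.1015 per year.
Growing perpetuity (Gordon): PV = PMT₁ / (r − g) = 62,850 / (r − 0.0375) = $982,031.25.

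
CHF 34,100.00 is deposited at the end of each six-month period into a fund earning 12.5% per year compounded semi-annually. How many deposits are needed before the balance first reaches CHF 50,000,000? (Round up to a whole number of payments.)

75 payments

Periodic rate r = 0.125/2 per half-year; n is counted in half-years.
Ordinary annuity FV: 50,000,000 = 34,100 × [((1+r)^n − 1)/r].
(1+r)^n = 1 + 50,000,000 × r / 34,100, so n = ln(1 + 50,000,000·r/34,100) / ln(1+r) = 74.70.
Round up to a whole number of payments: n = 75.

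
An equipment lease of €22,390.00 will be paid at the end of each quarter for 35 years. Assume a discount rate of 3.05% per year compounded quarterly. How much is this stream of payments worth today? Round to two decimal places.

This is an ordinary annuity: 140 payments of €22,390.00 at the end of each quarter.
Periodic rate r = 0.0305/4 per quarter; n is counted in quarters.
PV = PMT × [(1 − (1+r)^−n)/r] = 22,390 × [1 − (1+r)^−140] / r = €1,922,567.35

€1,922,567.35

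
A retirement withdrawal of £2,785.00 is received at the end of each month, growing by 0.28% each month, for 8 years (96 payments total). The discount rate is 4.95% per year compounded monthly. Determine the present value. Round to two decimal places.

£250,242.03

Periodic rate r = 0.0495/12 per month; n is counted in months.
Growing ordinary annuity: PV = PMT₁ × [1 − ((1+g)/(1+r))^n] / (r − g) = 2,785 × [1 − ((1+0.0028)/(1+r))^96] / (r − 0.0028) = £250,242.03.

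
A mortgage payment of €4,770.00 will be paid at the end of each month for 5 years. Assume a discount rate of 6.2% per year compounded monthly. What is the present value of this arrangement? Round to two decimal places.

€245,548.02

This is an ordinary annuity: 60 payments of €4,770.00 at the end of each month.
Periodic rate r = 0.062/12 per month; n is counted in months.
PV = PMT × [(1 − (1+r)^−n)/r] = 4,770 × [1 − (1+r)^−60] / r = €245,548.02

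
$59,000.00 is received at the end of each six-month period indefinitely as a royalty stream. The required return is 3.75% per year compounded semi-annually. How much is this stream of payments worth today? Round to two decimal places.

Periodic rate r = 0.0375/2 per half-year.
Level perpetuity: PV = PMT / r = 59,000 / (0.0375/2) = $3,146,666.67.

$3,146,666.67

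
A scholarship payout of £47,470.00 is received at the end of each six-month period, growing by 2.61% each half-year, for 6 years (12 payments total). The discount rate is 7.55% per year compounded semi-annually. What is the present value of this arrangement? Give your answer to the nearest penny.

£516,262.65

Periodic rate r = 0.0755/2 per half-year; n is counted in half-years.
Growing ordinary annuity: PV = PMT₁ × [1 − ((1+g)/(1+r))^n] / (r − g) = 47,470 × [1 − ((1+0.0261)/(1+r))^12] / (r − 0.0261) = £516,262.65.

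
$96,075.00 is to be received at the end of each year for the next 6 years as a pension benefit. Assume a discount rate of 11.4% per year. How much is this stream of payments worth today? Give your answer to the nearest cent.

This is an ordinary annuity: 6 payments of $96,075.00 at the end of each year.
Periodic rate r = 0.114 per year.
PV = PMT × [(1 − (1+r)^−n)/r] = 96,075 × [1 − (1+r)^−6] / r = $401,808.03

$401,808.03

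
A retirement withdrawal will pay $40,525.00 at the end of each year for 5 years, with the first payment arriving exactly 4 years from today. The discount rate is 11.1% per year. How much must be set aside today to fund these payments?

$108,945.44

Ordinary annuity of 5 payments, first payment at period 4.
Periodic rate r = 0.111 per year.
The ordinary-annuity PV formula values the stream one period before the first payment (period 3); discount that back 3 periods:
PV₀ = 40,525 × [1 − (1+r)^−5] / r × (1+r)^−3 = $108,945.44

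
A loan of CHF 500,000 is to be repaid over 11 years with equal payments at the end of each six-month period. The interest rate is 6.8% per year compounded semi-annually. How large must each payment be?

Level ordinary annuity; solve PV = PMT × [(1 − (1+r)^−n)/r] for PMT.
Periodic rate r = 0.068/2 per half-year; n is counted in half-years.
With n = 22: PMT = 500,000 / ([(1 − (1+r)^−n)/r]) = CHF 32,644.26

CHF 32,644.26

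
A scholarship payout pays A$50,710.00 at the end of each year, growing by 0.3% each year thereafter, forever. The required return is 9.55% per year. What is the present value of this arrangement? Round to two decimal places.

Periodic rate r = 0.0955 per year.
Growing perpetuity (Gordon): PV = PMT₁ / (r − g) = 50,710 / (r − 0.003) = A$548,216.22.

A$548,216.22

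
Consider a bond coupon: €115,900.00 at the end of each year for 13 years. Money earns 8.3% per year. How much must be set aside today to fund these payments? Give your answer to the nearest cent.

€901,123.09

This is an ordinary annuity: 13 payments of €115,900.00 at the end of each year.
Periodic rate r = 0.083 per year.
PV = PMT × [(1 − (1+r)^−n)/r] = 115,900 × [1 − (1+r)^−13] / r = €901,123.09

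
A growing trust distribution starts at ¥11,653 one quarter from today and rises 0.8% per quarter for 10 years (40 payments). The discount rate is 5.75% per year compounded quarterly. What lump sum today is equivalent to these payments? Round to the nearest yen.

¥407,434

Periodic rate r = 0.0575/4 per quarter; n is counted in quarters.
Growing ordinary annuity: PV = PMT₁ × [1 − ((1+g)/(1+r))^n] / (r − g) = 11,653 × [1 − ((1+0.008)/(1+r))^40] / (r − 0.008) = ¥407,434.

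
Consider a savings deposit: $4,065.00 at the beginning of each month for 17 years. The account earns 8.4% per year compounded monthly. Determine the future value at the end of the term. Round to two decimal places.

$1,841,853.01

This is an annuity due: 204 deposits of $4,065.00 at the beginning of each month.
Periodic rate r = 0.084/12 per month; n is counted in months.
FV = PMT × [((1+r)^n − 1)/r] × (1+r) = 4,065 × [(1+r)^204 − 1] / r × (1+r) = $1,841,853.01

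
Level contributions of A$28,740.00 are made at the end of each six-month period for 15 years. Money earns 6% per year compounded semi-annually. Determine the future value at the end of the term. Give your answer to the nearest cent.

This is an ordinary annuity: 30 deposits of A$28,740.00 at the end of each six-month period.
Periodic rate r = 0.06/2 per half-year; n is counted in half-years.
FV = PMT × [((1+r)^n − 1)/r] = 28,740 × [(1+r)^30 − 1] / r = A$1,367,317.45

A$1,367,317.45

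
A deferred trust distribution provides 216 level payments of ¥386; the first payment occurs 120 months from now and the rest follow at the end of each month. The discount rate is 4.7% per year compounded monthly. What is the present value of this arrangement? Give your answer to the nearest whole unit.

Ordinary annuity of 216 payments, first payment at period 120.
Periodic rate r = 0.047/12 per month; n is counted in months.
The ordinary-annuity PV formula values the stream one period before the first payment (period 119); discount that back 119 periods:
PV₀ = 386 × [1 − (1+r)^−216] / r × (1+r)^−119 = ¥35,290

¥35,290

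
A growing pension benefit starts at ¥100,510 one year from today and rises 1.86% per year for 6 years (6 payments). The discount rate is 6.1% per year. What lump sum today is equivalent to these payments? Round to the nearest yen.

¥514,540

Periodic rate r = 0.061 per year.
Growing ordinary annuity: PV = PMT₁ × [1 − ((1+g)/(1+r))^n] / (r − g) = 100,510 × [1 − ((1+0.0186)/(1+r))^6] / (r − 0.0186) = ¥514,540.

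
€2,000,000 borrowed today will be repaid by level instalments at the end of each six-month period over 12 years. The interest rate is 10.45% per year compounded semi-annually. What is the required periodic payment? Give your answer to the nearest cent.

Level ordinary annuity; solve PV = PMT × [(1 − (1+r)^−n)/r] for PMT.
Periodic rate r = 0.1045/2 per half-year; n is counted in half-years.
With n = 24: PMT = 2,000,000 / ([(1 − (1+r)^−n)/r]) = €148,130.48

€148,130.48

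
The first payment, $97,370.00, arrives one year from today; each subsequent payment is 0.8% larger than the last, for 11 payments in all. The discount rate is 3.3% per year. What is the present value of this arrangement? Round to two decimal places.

$920,070.52

Periodic rate r = 0.033 per year.
Growing ordinary annuity: PV = PMT₁ × [1 − ((1+g)/(1+r))^n] / (r − g) = 97,370 × [1 − ((1+0.008)/(1+r))^11] / (r − 0.008) = $920,070.52.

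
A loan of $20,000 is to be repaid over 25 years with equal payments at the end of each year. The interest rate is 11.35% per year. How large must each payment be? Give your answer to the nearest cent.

Level ordinary annuity; solve PV = PMT × [(1 − (1+r)^−n)/r] for PMT.
Periodic rate r = 0.1135 per year.
With n = 25: PMT = 20,000 / ([(1 − (1+r)^−n)/r]) = $2,435.72

$2,435.72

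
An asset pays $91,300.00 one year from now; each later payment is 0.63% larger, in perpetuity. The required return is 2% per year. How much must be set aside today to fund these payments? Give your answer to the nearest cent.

$6,664,233.58

Periodic rate r = 0.02 per year.
Growing perpetuity (Gordon): PV = PMT₁ / (r − g) = 91,300 / (r − 0.0063) = $6,664,233.58.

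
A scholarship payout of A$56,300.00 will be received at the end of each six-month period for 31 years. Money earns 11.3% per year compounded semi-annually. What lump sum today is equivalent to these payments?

This is an ordinary annuity: 62 payments of A$56,300.00 at the end of each six-month period.
Periodic rate r = 0.113/2 per half-year; n is counted in half-years.
PV = PMT × [(1 − (1+r)^−n)/r] = 56,300 × [1 − (1+r)^−62] / r = A$963,457.37

A$963,457.37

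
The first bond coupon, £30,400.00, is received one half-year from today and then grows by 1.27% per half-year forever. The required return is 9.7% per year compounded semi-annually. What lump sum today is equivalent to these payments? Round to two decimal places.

£849,162.01

Periodic rate r = 0.097/2 per half-year.
Growing perpetuity (Gordon): PV = PMT₁ / (r − g) = 30,400 / (r − 0.0127) = £849,162.01.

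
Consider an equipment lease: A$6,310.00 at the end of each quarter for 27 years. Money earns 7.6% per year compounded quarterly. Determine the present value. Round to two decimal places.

A$288,607.80

This is an ordinary annuity: 108 payments of A$6,310.00 at the end of each quarter.
Periodic rate r = 0.076/4 per quarter; n is counted in quarters.
PV = PMT × [(1 − (1+r)^−n)/r] = 6,310 × [1 − (1+r)^−108] / r = A$288,607.80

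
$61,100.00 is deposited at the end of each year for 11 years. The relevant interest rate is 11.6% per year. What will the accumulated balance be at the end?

This is an ordinary annuity: 11 deposits of $61,100.00 at the end of each year.
Periodic rate r = 0.116 per year.
FV = PMT × [((1+r)^n − 1)/r] = 61,100 × [(1+r)^11 − 1] / r = $1,234,803.09

$1,234,803.09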